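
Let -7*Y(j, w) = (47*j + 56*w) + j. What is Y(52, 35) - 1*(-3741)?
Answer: 21731/7 ≈ 3104.4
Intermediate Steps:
Y(j, w) = -8*w - 48*j/7 (Y(j, w) = -((47*j + 56*w) + j)/7 = -(48*j + 56*w)/7 = -8*w - 48*j/7)
Y(52, 35) - 1*(-3741) = (-8*35 - 48/7*52) - 1*(-3741) = (-280 - 2496/7) + 3741 = -4456/7 + 3741 = 21731/7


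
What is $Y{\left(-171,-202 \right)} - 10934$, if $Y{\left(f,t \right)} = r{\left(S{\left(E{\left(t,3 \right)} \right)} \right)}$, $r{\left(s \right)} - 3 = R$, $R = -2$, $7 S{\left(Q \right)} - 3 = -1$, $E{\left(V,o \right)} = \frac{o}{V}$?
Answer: $-10933$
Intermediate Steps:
$S{\left(Q \right)} = \frac{2}{7}$ ($S{\left(Q \right)} = \frac{3}{7} + \frac{1}{7} \left(-1\right) = \frac{3}{7} - \frac{1}{7} = \frac{2}{7}$)
$r{\left(s \right)} = 1$ ($r{\left(s \right)} = 3 - 2 = 1$)
$Y{\left(f,t \right)} = 1$
$Y{\left(-171,-202 \right)} - 10934 = 1 - 10934 = -10933$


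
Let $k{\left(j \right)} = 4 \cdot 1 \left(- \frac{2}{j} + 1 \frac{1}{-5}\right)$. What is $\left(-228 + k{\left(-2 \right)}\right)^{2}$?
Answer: $\frac{1263376}{25} \approx 50535.0$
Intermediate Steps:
$k{\left(j \right)} = - \frac{4}{5} - \frac{8}{j}$ ($k{\left(j \right)} = 4 \left(- \frac{2}{j} + 1 \left(- \frac{1}{5}\right)\right) = 4 \left(- \frac{2}{j} - \frac{1}{5}\right) = 4 \left(- \frac{1}{5} - \frac{2}{j}\right) = - \frac{4}{5} - \frac{8}{j}$)
$\left(-228 + k{\left(-2 \right)}\right)^{2} = \left(-228 - \left(\frac{4}{5} + \frac{8}{-2}\right)\right)^{2} = \left(-228 - - \frac{16}{5}\right)^{2} = \left(-228 + \left(- \frac{4}{5} + 4\right)\right)^{2} = \left(-228 + \frac{16}{5}\right)^{2} = \left(- \frac{1124}{5}\right)^{2} = \frac{1263376}{25}$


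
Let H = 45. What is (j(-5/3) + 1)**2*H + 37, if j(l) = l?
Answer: 57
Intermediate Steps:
(j(-5/3) + 1)**2*H + 37 = (-5/3 + 1)**2*45 + 37 = (-2/3)**2*45 + 37 = (4/9)*45 + 37 = 20 + 37 = 57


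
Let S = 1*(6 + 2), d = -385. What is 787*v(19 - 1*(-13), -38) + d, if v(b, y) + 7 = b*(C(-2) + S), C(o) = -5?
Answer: 69658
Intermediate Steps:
S = 8 (S = 1*8 = 8)
v(b, y) = -7 + 3*b (v(b, y) = -7 + b*(-5 + 8) = -7 + b*3 = -7 + 3*b)
787*v(19 - 1*(-13), -38) + d = 787*(-7 + 3*(19 - 1*(-13))) - 385 = 787*(-7 + 3*(19 + 13)) - 385 = 787*(-7 + 3*32) - 385 = 787*(-7 + 96) - 385 = 787*89 - 385 = 70043 - 385 = 69658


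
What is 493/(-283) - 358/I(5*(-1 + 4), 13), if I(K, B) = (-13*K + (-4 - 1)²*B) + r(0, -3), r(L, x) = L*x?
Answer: -82702/18395 ≈ -4.4959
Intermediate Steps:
I(K, B) = -13*K + 25*B (I(K, B) = (-13*K + (-4 - 1)²*B) + 0*(-3) = (-13*K + (-5)²*B) + 0 = (-13*K + 25*B) + 0 = -13*K + 25*B)
493/(-283) - 358/I(5*(-1 + 4), 13) = 493/(-283) - 358/(-65*(-1 + 4) + 25*13) = 493*(-1/283) - 358/(-65*3 + 325) = -493/283 - 358/(-13*15 + 325) = -493/283 - 358/(-195 + 325) = -493/283 - 358/130 = -493/283 - 358*1/130 = -493/283 - 179/65 = -82702/18395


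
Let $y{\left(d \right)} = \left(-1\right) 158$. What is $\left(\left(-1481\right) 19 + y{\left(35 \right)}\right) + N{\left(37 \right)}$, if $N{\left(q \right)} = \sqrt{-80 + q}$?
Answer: $-28297 + i \sqrt{43} \approx -28297.0 + 6.5574 i$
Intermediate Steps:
$y{\left(d \right)} = -158$
$\left(\left(-1481\right) 19 + y{\left(35 \right)}\right) + N{\left(37 \right)} = \left(\left(-1481\right) 19 - 158\right) + \sqrt{-80 + 37} = \left(-28139 - 158\right) + \sqrt{-43} = -28297 + i \sqrt{43}$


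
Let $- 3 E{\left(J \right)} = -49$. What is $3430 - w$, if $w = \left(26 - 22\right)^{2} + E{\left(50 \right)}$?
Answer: $\frac{10193}{3} \approx 3397.7$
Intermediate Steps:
$E{\left(J \right)} = \frac{49}{3}$ ($E{\left(J \right)} = \left(- \frac{1}{3}\right) \left(-49\right) = \frac{49}{3}$)
$w = \frac{97}{3}$ ($w = \left(26 - 22\right)^{2} + \frac{49}{3} = 4^{2} + \frac{49}{3} = 16 + \frac{49}{3} = \frac{97}{3} \approx 32.333$)
$3430 - w = 3430 - \frac{97}{3} = \frac{10193}{3}$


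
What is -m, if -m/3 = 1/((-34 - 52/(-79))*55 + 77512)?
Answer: 237/5978578 ≈ 3.9642e-5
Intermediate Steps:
m = -237/5978578 (m = -3/((-34 - 52/(-79))*55 + 77512) = -3/((-34 - 52*(-1/79))*55 + 77512) = -3/((-34 + 52/79)*55 + 77512) = -3/(-2634/79*55 + 77512) = -3/(-144870/79 + 77512) = -3/5978578/79 = -3*79/5978578 = -237/5978578 ≈ -3.9642e-5)
-m = -1*(-237/5978578) = 237/5978578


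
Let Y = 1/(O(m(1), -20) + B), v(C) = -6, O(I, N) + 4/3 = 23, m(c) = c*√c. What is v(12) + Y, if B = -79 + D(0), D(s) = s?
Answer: -1035/172 ≈ -6.0174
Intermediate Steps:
m(c) = c^(3/2)
O(I, N) = 65/3 (O(I, N) = -4/3 + 23 = 65/3)
B = -79 (B = -79 + 0 = -79)
Y = -3/172 (Y = 1/(65/3 - 79) = 1/(-172/3) = -3/172 ≈ -0.017442)
v(12) + Y = -6 - 3/172 = -1035/172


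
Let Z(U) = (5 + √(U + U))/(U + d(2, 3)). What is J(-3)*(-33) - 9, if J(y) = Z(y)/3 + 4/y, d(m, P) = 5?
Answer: 15/2 - 11*I*√6/2 ≈ 7.5 - 13.472*I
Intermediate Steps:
Z(U) = (5 + √2*√U)/(5 + U) (Z(U) = (5 + √(U + U))/(U + 5) = (5 + √(2*U))/(5 + U) = (5 + √2*√U)/(5 + U))
J(y) = 4/y + (5 + √2*√y)/(3*(5 + y)) (J(y) = ((5 + √2*√y)/(5 + y))/3 + 4/y = ((5 + √2*√y)/(5 + y))*(⅓) + 4/y = (5 + √2*√y)/(3*(5 + y)) + 4/y = 4/y + (5 + √2*√y)/(3*(5 + y)))
J(-3)*(-33) - 9 = ((⅓)*(60 + 17*(-3) + √2*(-3)^(3/2))/(-3*(5 - 3)))*(-33) - 9 = ((⅓)*(-⅓)*(60 - 51 + √2*(-3*I*√3))/2)*(-33) - 9 = ((⅓)*(-⅓)*(½)*(60 - 51 - 3*I*√6))*(-33) - 9 = ((⅓)*(-⅓)*(½)*(9 - 3*I*√6))*(-33) - 9 = (-½ + I*√6/6)*(-33) - 9 = (33/2 - 11*I*√6/2) - 9 = 15/2 - 11*I*√6/2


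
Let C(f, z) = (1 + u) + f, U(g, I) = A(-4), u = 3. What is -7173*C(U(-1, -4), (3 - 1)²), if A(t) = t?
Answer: 0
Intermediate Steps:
U(g, I) = -4
C(f, z) = 4 + f (C(f, z) = (1 + 3) + f = 4 + f)
-7173*C(U(-1, -4), (3 - 1)²) = -7173*(4 - 4) = -7173*0 = 0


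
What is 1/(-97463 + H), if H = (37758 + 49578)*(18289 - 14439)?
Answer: 1/336146137 ≈ 2.9749e-9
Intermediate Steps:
H = 336243600 (H = 87336*3850 = 336243600)
1/(-97463 + H) = 1/(-97463 + 336243600) = 1/336146137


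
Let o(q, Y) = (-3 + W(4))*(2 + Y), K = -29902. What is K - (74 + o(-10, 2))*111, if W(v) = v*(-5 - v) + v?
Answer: -22576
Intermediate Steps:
W(v) = v + v*(-5 - v)
o(q, Y) = -70 - 35*Y (o(q, Y) = (-3 - 1*4*(4 + 4))*(2 + Y) = (-3 - 1*4*8)*(2 + Y) = (-3 - 32)*(2 + Y) = -35*(2 + Y) = -70 - 35*Y)
K - (74 + o(-10, 2))*111 = -29902 - (74 + (-70 - 35*2))*111 = -29902 - (74 + (-70 - 70))*111 = -29902 - (74 - 140)*111 = -29902 - (-66)*111 = -29902 - 1*(-7326) = -29902 + 7326 = -22576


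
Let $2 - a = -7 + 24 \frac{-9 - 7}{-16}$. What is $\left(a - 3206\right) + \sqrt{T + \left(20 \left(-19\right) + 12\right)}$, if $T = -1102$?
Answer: $-3221 + 7 i \sqrt{30} \approx -3221.0 + 38.341 i$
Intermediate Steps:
$a = -15$ ($a = 2 - \left(-7 + 24 \frac{-9 - 7}{-16}\right) = 2 - \left(-7 + 24 \left(-9 - 7\right) \left(- \frac{1}{16}\right)\right) = 2 - \left(-7 + 24 \left(\left(-16\right) \left(- \frac{1}{16}\right)\right)\right) = 2 - \left(-7 + 24 \cdot 1\right) = 2 - \left(-7 + 24\right) = 2 - 17 = -15$)
$\left(a - 3206\right) + \sqrt{T + \left(20 \left(-19\right) + 12\right)} = \left(-15 - 3206\right) + \sqrt{-1102 + \left(20 \left(-19\right) + 12\right)} = -3221 + \sqrt{-1102 + \left(-380 + 12\right)} = -3221 + \sqrt{-1102 - 368} = -3221 + \sqrt{-1470} = -3221 + 7 i \sqrt{30}$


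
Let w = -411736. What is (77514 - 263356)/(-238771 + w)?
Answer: 185842/650507 ≈ 0.28569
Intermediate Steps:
(77514 - 263356)/(-238771 + w) = (77514 - 263356)/(-238771 - 411736) = -185842/(-650507) = -185842*(-1/650507) = 185842/650507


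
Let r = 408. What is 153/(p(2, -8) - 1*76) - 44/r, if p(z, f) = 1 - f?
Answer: -16343/6834 ≈ -2.3914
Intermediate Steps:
153/(p(2, -8) - 1*76) - 44/r = 153/((1 - 1*(-8)) - 1*76) - 44/408 = 153/((1 + 8) - 76) - 44*1/408 = 153/(9 - 76) - 11/102 = 153/(-67) - 11/102 = 153*(-1/67) - 11/102 = -153/67 - 11/102 = -16343/6834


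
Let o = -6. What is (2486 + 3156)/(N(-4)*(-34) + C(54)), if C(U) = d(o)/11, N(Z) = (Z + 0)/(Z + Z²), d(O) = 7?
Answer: 186186/395 ≈ 471.36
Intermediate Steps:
N(Z) = Z/(Z + Z²)
C(U) = 7/11
(2486 + 3156)/(N(-4)*(-34) + C(54)) = (2486 + 3156)/(-34/(1 - 4) + 7/11) = 5642/(-34/(-3) + 7/11) = 5642/(-⅓*(-34) + 7/11) = 5642/(34/3 + 7/11) = 5642/(395/33) = 5642*(33/395) = 186186/395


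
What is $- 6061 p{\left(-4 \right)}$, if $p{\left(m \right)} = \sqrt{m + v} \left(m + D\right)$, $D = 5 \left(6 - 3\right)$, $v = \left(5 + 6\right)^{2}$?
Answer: $- 200013 \sqrt{13} \approx -7.2116 \cdot 10^{5}$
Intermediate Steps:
$v = 121$ ($v = 11^{2} = 121$)
$D = 15$ ($D = 5 \cdot 3 = 15$)
$p{\left(m \right)} = \sqrt{121 + m} \left(15 + m\right)$ ($p{\left(m \right)} = \sqrt{m + 121} \left(m + 15\right) = \sqrt{121 + m} \left(15 + m\right)$)
$- 6061 p{\left(-4 \right)} = - 6061 \sqrt{121 - 4} \left(15 - 4\right) = - 6061 \sqrt{117} \cdot 11 = - 6061 \cdot 3 \sqrt{13} \cdot 11 = - 6061 \cdot 33 \sqrt{13} = - 200013 \sqrt{13}$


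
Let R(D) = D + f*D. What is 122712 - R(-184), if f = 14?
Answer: 125472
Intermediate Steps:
R(D) = 15*D (R(D) = D + 14*D = 15*D)
122712 - R(-184) = 122712 - 15*(-184) = 122712 - 1*(-2760) = 122712 + 2760 = 125472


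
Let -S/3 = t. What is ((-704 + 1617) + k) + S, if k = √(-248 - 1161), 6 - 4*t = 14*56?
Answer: 2993/2 + I*√1409 ≈ 1496.5 + 37.537*I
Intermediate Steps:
t = -389/2 (t = 3/2 - 7*56/2 = 3/2 - ¼*784 = 3/2 - 196 = -389/2 ≈ -194.50)
S = 1167/2 (S = -3*(-389/2) = 1167/2 ≈ 583.50)
k = I*√1409 (k = √(-1409) = I*√1409 ≈ 37.537*I)
((-704 + 1617) + k) + S = ((-704 + 1617) + I*√1409) + 1167/2 = (913 + I*√1409) + 1167/2 = 2993/2 + I*√1409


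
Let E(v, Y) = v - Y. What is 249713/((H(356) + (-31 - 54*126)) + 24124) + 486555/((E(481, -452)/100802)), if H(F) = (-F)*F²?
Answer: 737332499221452247/14026326097 ≈ 5.2568e+7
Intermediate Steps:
H(F) = -F³
249713/((H(356) + (-31 - 54*126)) + 24124) + 486555/((E(481, -452)/100802)) = 249713/((-1*356³ + (-31 - 54*126)) + 24124) + 486555/(((481 - 1*(-452))/100802)) = 249713/((-1*45118016 + (-31 - 6804)) + 24124) + 486555/(((481 + 452)*(1/100802))) = 249713/((-45118016 - 6835) + 24124) + 486555/((933*(1/100802))) = 249713/(-45124851 + 24124) + 486555/(933/100802) = 249713/(-45100727) + 486555*(100802/933) = 249713*(-1/45100727) + 16348572370/311 = -249713/45100727 + 16348572370/311 = 737332499221452247/14026326097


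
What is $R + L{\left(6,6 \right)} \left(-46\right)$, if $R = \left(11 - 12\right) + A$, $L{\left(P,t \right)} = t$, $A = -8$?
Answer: $-285$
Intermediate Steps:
$R = -9$ ($R = \left(11 - 12\right) - 8 = -1 - 8 = -9$)
$R + L{\left(6,6 \right)} \left(-46\right) = -9 + 6 \left(-46\right) = -9 - 276 = -285$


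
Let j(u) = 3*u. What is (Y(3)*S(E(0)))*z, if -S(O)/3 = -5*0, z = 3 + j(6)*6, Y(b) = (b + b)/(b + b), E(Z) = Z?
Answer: 0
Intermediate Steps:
Y(b) = 1 (Y(b) = (2*b)/((2*b)) = (2*b)*(1/(2*b)) = 1)
z = 111 (z = 3 + (3*6)*6 = 3 + 18*6 = 3 + 108 = 111)
S(O) = 0 (S(O) = -(-15)*0 = -3*0 = 0)
(Y(3)*S(E(0)))*z = (1*0)*111 = 0*111 = 0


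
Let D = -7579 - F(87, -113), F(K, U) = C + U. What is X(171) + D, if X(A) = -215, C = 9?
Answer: -7690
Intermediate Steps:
F(K, U) = 9 + U
D = -7475 (D = -7579 - (9 - 113) = -7579 - 1*(-104) = -7579 + 104 = -7475)
X(171) + D = -215 - 7475 = -7690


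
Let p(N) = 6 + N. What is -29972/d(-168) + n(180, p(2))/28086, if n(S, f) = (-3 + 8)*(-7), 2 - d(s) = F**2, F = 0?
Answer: -420896831/28086 ≈ -14986.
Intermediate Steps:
d(s) = 2 (d(s) = 2 - 1*0**2 = 2 - 1*0 = 2 + 0 = 2)
n(S, f) = -35 (n(S, f) = 5*(-7) = -35)
-29972/d(-168) + n(180, p(2))/28086 = -29972/2 - 35/28086 = -29972*1/2 - 35*1/28086 = -14986 - 35/28086 = -420896831/28086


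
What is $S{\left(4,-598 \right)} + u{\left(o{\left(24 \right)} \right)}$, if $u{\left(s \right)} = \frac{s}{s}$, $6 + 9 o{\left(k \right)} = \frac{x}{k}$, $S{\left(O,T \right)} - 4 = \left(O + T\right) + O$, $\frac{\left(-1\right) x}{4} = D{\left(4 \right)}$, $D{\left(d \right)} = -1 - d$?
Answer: $-585$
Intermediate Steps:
$x = 20$ ($x = - 4 \left(-1 - 4\right) = \left(-4\right) \left(-5\right) = 20$)
$S{\left(O,T \right)} = 4 + T + 2 O$ ($S{\left(O,T \right)} = 4 + \left(\left(O + T\right) + O\right) = 4 + \left(T + 2 O\right) = 4 + T + 2 O$)
$o{\left(k \right)} = - \frac{2}{3} + \frac{20}{9 k}$ ($o{\left(k \right)} = - \frac{2}{3} + \frac{20 \frac{1}{k}}{9} = - \frac{2}{3} + \frac{20}{9 k}$)
$u{\left(s \right)} = 1$
$S{\left(4,-598 \right)} + u{\left(o{\left(24 \right)} \right)} = \left(4 - 598 + 2 \cdot 4\right) + 1 = \left(4 - 598 + 8\right) + 1 = -586 + 1 = -585$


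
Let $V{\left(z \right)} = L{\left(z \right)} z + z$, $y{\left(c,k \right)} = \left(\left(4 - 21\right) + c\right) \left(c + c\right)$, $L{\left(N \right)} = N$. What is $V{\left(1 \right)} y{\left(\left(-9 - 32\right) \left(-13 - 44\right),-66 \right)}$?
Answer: $21687360$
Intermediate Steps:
$y{\left(c,k \right)} = 2 c \left(-17 + c\right)$ ($y{\left(c,k \right)} = \left(\left(4 - 21\right) + c\right) 2 c = \left(-17 + c\right) 2 c = 2 c \left(-17 + c\right)$)
$V{\left(z \right)} = z + z^{2}$ ($V{\left(z \right)} = z z + z = z^{2} + z = z + z^{2}$)
$V{\left(1 \right)} y{\left(\left(-9 - 32\right) \left(-13 - 44\right),-66 \right)} = 1 \left(1 + 1\right) 2 \left(-9 - 32\right) \left(-13 - 44\right) \left(-17 + \left(-9 - 32\right) \left(-13 - 44\right)\right) = 1 \cdot 2 \cdot 2 \left(\left(-41\right) \left(-57\right)\right) \left(-17 - -2337\right) = 2 \cdot 2 \cdot 2337 \left(-17 + 2337\right) = 2 \cdot 2 \cdot 2337 \cdot 2320 = 2 \cdot 10843680 = 21687360$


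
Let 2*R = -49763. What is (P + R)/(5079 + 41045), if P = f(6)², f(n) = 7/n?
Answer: -895685/1660464 ≈ -0.53942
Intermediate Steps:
R = -49763/2 (R = (½)*(-49763) = -49763/2 ≈ -24882.)
P = 49/36 (P = (7/6)² = 49/36 ≈ 1.3611)
(P + R)/(5079 + 41045) = (49/36 - 49763/2)/(5079 + 41045) = -895685/36/46124 = -895685/36*1/46124 = -895685/1660464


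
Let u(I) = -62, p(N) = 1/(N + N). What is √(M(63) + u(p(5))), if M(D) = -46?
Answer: 6*I*√3 ≈ 10.392*I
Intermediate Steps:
p(N) = 1/(2*N)
√(M(63) + u(p(5))) = √(-46 - 62) = √(-108) = 6*I*√3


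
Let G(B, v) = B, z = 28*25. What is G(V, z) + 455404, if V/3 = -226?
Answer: 454726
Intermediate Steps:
z = 700
V = -678 (V = 3*(-226) = -678)
G(V, z) + 455404 = -678 + 455404 = 454726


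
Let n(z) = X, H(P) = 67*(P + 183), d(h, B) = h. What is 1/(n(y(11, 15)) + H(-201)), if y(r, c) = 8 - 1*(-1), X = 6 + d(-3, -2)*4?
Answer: -1/1212 ≈ -0.00082508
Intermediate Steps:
X = -6 (X = 6 - 3*4 = 6 - 12 = -6)
H(P) = 12261 + 67*P (H(P) = 67*(183 + P) = 12261 + 67*P)
y(r, c) = 9 (y(r, c) = 8 + 1 = 9)
n(z) = -6
1/(n(y(11, 15)) + H(-201)) = 1/(-6 + (12261 + 67*(-201))) = 1/(-6 + (12261 - 13467)) = 1/(-6 - 1206) = 1/(-1212) = -1/1212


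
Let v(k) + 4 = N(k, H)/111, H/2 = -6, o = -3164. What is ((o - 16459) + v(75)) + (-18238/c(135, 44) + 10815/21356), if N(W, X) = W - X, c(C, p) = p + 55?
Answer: -140879282461/7111548 ≈ -19810.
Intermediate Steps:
H = -12 (H = 2*(-6) = -12)
c(C, p) = 55 + p
v(k) = -144/37 + k/111 (v(k) = -4 + (k - 1*(-12))/111 = -4 + (k + 12)*(1/111) = -4 + (12 + k)*(1/111) = -4 + (4/37 + k/111) = -144/37 + k/111)
((o - 16459) + v(75)) + (-18238/c(135, 44) + 10815/21356) = ((-3164 - 16459) + (-144/37 + (1/111)*75)) + (-18238/(55 + 44) + 10815/21356) = (-19623 + (-144/37 + 25/37)) + (-18238/99 + 10815*(1/21356)) = (-19623 - 119/37) + (-18238*1/99 + 10815/21356) = -726170/37 + (-1658/9 + 10815/21356) = -726170/37 - 35310913/192204 = -140879282461/7111548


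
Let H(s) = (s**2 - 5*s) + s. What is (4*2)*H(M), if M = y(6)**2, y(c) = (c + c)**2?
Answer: 3439190016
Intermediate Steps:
y(c) = 4*c**2 (y(c) = (2*c)**2 = 4*c**2)
M = 20736 (M = (4*6**2)**2 = (4*36)**2 = 144**2 = 20736)
H(s) = s**2 - 4*s
(4*2)*H(M) = (4*2)*(20736*(-4 + 20736)) = 8*(20736*20732) = 8*429898752 = 3439190016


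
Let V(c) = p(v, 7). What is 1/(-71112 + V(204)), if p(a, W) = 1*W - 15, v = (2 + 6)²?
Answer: -1/71120 ≈ -1.4061e-5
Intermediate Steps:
v = 64 (v = 8² = 64)
p(a, W) = -15 + W (p(a, W) = W - 15 = -15 + W)
V(c) = -8 (V(c) = -15 + 7 = -8)
1/(-71112 + V(204)) = 1/(-71112 - 8) = 1/(-71120) = -1/71120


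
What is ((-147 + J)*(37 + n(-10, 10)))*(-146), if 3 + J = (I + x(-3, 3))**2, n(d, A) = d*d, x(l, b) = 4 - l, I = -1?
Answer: 2280228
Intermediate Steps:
n(d, A) = d**2
J = 33 (J = -3 + (-1 + (4 - 1*(-3)))**2 = -3 + (-1 + (4 + 3))**2 = -3 + (-1 + 7)**2 = -3 + 6**2 = -3 + 36 = 33)
((-147 + J)*(37 + n(-10, 10)))*(-146) = ((-147 + 33)*(37 + (-10)**2))*(-146) = -114*(37 + 100)*(-146) = -114*137*(-146) = -15618*(-146) = 2280228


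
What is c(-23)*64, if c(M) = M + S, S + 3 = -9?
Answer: -2240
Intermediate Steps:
S = -12 (S = -3 - 9 = -12)
c(M) = -12 + M (c(M) = M - 12 = -12 + M)
c(-23)*64 = (-12 - 23)*64 = -35*64 = -2240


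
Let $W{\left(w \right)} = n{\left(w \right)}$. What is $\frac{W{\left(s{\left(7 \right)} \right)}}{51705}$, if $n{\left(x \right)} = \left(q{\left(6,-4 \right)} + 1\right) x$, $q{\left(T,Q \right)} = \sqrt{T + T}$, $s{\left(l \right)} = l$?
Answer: $\frac{7}{51705} + \frac{14 \sqrt{3}}{51705} \approx 0.00060437$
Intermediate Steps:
$q{\left(T,Q \right)} = \sqrt{2} \sqrt{T}$ ($q{\left(T,Q \right)} = \sqrt{2 T} = \sqrt{2} \sqrt{T}$)
$n{\left(x \right)} = x \left(1 + 2 \sqrt{3}\right)$ ($n{\left(x \right)} = \left(\sqrt{2} \sqrt{6} + 1\right) x = \left(2 \sqrt{3} + 1\right) x = \left(1 + 2 \sqrt{3}\right) x = x \left(1 + 2 \sqrt{3}\right)$)
$W{\left(w \right)} = w \left(1 + 2 \sqrt{3}\right)$
$\frac{W{\left(s{\left(7 \right)} \right)}}{51705} = \frac{7 \left(1 + 2 \sqrt{3}\right)}{51705} = \left(7 + 14 \sqrt{3}\right) \frac{1}{51705} = \frac{7}{51705} + \frac{14 \sqrt{3}}{51705}$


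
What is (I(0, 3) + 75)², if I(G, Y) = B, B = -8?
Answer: 4489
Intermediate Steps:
I(G, Y) = -8
(I(0, 3) + 75)² = (-8 + 75)² = 67² = 4489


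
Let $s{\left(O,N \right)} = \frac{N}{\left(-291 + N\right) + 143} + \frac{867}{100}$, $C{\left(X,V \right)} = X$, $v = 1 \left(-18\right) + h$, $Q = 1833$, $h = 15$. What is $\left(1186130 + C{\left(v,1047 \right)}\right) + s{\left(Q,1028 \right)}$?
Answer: $\frac{652375261}{550} \approx 1.1861 \cdot 10^{6}$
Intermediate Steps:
$v = -3$ ($v = 1 \left(-18\right) + 15 = -18 + 15 = -3$)
$s{\left(O,N \right)} = \frac{867}{100} + \frac{N}{-148 + N}$ ($s{\left(O,N \right)} = \frac{N}{-148 + N} + 867 \cdot \frac{1}{100} = \frac{N}{-148 + N} + \frac{867}{100} = \frac{867}{100} + \frac{N}{-148 + N}$)
$\left(1186130 + C{\left(v,1047 \right)}\right) + s{\left(Q,1028 \right)} = \left(1186130 - 3\right) + \frac{-128316 + 967 \cdot 1028}{100 \left(-148 + 1028\right)} = 1186127 + \frac{-128316 + 994076}{100 \cdot 880} = 1186127 + \frac{1}{100} \cdot \frac{1}{880} \cdot 865760 = 1186127 + \frac{5411}{550} = \frac{652375261}{550}$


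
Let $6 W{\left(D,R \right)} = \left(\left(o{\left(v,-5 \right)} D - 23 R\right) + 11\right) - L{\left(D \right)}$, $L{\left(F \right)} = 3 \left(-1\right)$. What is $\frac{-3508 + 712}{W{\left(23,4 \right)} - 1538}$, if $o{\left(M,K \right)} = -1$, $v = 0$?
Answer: $\frac{16776}{9329} \approx 1.7983$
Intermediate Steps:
$L{\left(F \right)} = -3$
$W{\left(D,R \right)} = \frac{7}{3} - \frac{23 R}{6} - \frac{D}{6}$ ($W{\left(D,R \right)} = \frac{\left(\left(- D - 23 R\right) + 11\right) - -3}{6} = \frac{\left(11 - D - 23 R\right) + 3}{6} = \frac{14 - D - 23 R}{6} = \frac{7}{3} - \frac{23 R}{6} - \frac{D}{6}$)
$\frac{-3508 + 712}{W{\left(23,4 \right)} - 1538} = \frac{-3508 + 712}{\left(\frac{7}{3} - \frac{46}{3} - \frac{23}{6}\right) - 1538} = - \frac{2796}{\left(\frac{7}{3} - \frac{46}{3} - \frac{23}{6}\right) - 1538} = - \frac{2796}{- \frac{101}{6} - 1538} = - \frac{2796}{- \frac{9329}{6}} = \left(-2796\right) \left(- \frac{6}{9329}\right) = \frac{16776}{9329}$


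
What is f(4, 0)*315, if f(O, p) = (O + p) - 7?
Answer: -945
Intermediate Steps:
f(O, p) = -7 + O + p
f(4, 0)*315 = (-7 + 4 + 0)*315 = -3*315 = -945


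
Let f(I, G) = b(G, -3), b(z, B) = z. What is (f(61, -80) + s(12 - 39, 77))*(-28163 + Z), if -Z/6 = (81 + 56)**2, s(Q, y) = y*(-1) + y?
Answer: 11262160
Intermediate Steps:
f(I, G) = G
s(Q, y) = 0 (s(Q, y) = -y + y = 0)
Z = -112614 (Z = -6*(81 + 56)**2 = -6*137**2 = -6*18769 = -112614)
(f(61, -80) + s(12 - 39, 77))*(-28163 + Z) = (-80 + 0)*(-28163 - 112614) = -80*(-140777) = 11262160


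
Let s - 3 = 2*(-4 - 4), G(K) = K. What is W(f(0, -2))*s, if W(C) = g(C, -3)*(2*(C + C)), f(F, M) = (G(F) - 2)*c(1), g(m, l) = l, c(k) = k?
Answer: -312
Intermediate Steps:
s = -13 (s = 3 + 2*(-4 - 4) = 3 + 2*(-8) = 3 - 16 = -13)
f(F, M) = -2 + F (f(F, M) = (F - 2)*1 = (-2 + F)*1 = -2 + F)
W(C) = -12*C (W(C) = -6*(C + C) = -6*2*C = -12*C)
W(f(0, -2))*s = -12*(-2 + 0)*(-13) = -12*(-2)*(-13) = 24*(-13) = -312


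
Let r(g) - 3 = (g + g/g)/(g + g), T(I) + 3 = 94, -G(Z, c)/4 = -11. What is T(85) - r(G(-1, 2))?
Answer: 7699/88 ≈ 87.489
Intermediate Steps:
G(Z, c) = 44 (G(Z, c) = -4*(-11) = 44)
T(I) = 91 (T(I) = -3 + 94 = 91)
r(g) = 3 + (1 + g)/(2*g) (r(g) = 3 + (g + g/g)/(g + g) = 3 + (g + 1)/((2*g)) = 3 + (1 + g)*(1/(2*g)) = 3 + (1 + g)/(2*g))
T(85) - r(G(-1, 2)) = 91 - (1 + 7*44)/(2*44) = 91 - (1 + 308)/(2*44) = 91 - 309/(2*44) = 91 - 1*309/88 = 91 - 309/88 = 7699/88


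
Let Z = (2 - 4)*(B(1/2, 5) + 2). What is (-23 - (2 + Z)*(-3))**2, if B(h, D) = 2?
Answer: 1681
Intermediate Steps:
Z = -8 (Z = (2 - 4)*(2 + 2) = -2*4 = -8)
(-23 - (2 + Z)*(-3))**2 = (-23 - (2 - 8)*(-3))**2 = (-23 - (-6)*(-3))**2 = (-23 - 1*18)**2 = (-23 - 18)**2 = (-41)**2 = 1681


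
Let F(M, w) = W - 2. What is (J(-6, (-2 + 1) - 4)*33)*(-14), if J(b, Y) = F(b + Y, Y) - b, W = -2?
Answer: -924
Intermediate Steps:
F(M, w) = -4 (F(M, w) = -2 - 2 = -4)
J(b, Y) = -4 - b
(J(-6, (-2 + 1) - 4)*33)*(-14) = ((-4 - 1*(-6))*33)*(-14) = ((-4 + 6)*33)*(-14) = (2*33)*(-14) = 66*(-14) = -924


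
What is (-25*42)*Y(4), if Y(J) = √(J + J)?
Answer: -2100*√2 ≈ -2969.8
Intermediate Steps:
Y(J) = √2*√J (Y(J) = √(2*J) = √2*√J)
(-25*42)*Y(4) = (-25*42)*(√2*√4) = -1050*√2*2 = -2100*√2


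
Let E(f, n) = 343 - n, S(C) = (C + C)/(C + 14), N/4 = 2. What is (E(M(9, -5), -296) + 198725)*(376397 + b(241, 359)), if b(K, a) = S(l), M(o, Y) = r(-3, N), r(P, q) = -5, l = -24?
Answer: 375204842276/5 ≈ 7.5041e+10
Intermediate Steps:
N = 8 (N = 4*2 = 8)
M(o, Y) = -5
S(C) = 2*C/(14 + C) (S(C) = (2*C)/(14 + C) = 2*C/(14 + C))
b(K, a) = 24/5 (b(K, a) = 2*(-24)/(14 - 24) = 2*(-24)/(-10) = 2*(-24)*(-⅒) = 24/5)
(E(M(9, -5), -296) + 198725)*(376397 + b(241, 359)) = ((343 - 1*(-296)) + 198725)*(376397 + 24/5) = ((343 + 296) + 198725)*(1882009/5) = (639 + 198725)*(1882009/5) = 199364*(1882009/5) = 375204842276/5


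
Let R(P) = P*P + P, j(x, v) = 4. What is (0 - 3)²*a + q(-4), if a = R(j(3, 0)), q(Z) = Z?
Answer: 176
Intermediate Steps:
R(P) = P + P² (R(P) = P² + P = P + P²)
a = 20 (a = 4*(1 + 4) = 4*5 = 20)
(0 - 3)²*a + q(-4) = (0 - 3)²*20 - 4 = (-3)²*20 - 4 = 9*20 - 4 = 180 - 4 = 176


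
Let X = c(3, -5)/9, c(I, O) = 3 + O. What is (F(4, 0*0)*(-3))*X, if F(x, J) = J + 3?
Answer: 2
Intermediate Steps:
F(x, J) = 3 + J
X = -2/9 (X = (3 - 5)/9 = -2*⅑ = -2/9 ≈ -0.22222)
(F(4, 0*0)*(-3))*X = ((3 + 0*0)*(-3))*(-2/9) = ((3 + 0)*(-3))*(-2/9) = (3*(-3))*(-2/9) = -9*(-2/9) = 2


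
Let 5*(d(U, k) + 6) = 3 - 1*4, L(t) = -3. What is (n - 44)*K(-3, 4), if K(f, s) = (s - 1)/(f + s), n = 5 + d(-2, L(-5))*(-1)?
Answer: -492/5 ≈ -98.400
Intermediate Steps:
d(U, k) = -31/5 (d(U, k) = -6 + (3 - 1*4)/5 = -6 + (3 - 4)/5 = -6 + (⅕)*(-1) = -6 - ⅕ = -31/5)
n = 56/5 (n = 5 - 31/5*(-1) = 5 + 31/5 = 56/5 ≈ 11.200)
K(f, s) = (-1 + s)/(f + s)
(n - 44)*K(-3, 4) = (56/5 - 44)*((-1 + 4)/(-3 + 4)) = -164*3/(5*1) = -164*3/5 = -164/5*3 = -492/5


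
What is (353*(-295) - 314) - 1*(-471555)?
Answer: 367106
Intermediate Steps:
(353*(-295) - 314) - 1*(-471555) = (-104135 - 314) + 471555 = -104449 + 471555 = 367106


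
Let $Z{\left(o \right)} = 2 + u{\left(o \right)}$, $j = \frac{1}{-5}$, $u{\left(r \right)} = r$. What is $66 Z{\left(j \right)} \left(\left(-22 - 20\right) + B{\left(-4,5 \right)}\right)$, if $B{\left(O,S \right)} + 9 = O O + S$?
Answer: $-3564$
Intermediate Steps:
$B{\left(O,S \right)} = -9 + S + O^{2}$ ($B{\left(O,S \right)} = -9 + \left(O O + S\right) = -9 + \left(O^{2} + S\right) = -9 + \left(S + O^{2}\right) = -9 + S + O^{2}$)
$j = - \frac{1}{5} \approx -0.2$
$Z{\left(o \right)} = 2 + o$
$66 Z{\left(j \right)} \left(\left(-22 - 20\right) + B{\left(-4,5 \right)}\right) = 66 \left(2 - \frac{1}{5}\right) \left(\left(-22 - 20\right) + \left(-9 + 5 + \left(-4\right)^{2}\right)\right) = 66 \cdot \frac{9}{5} \left(-42 + \left(-9 + 5 + 16\right)\right) = \frac{594 \left(-42 + 12\right)}{5} = \frac{594}{5} \left(-30\right) = -3564$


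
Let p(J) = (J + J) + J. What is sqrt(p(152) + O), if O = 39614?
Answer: sqrt(40070) ≈ 200.17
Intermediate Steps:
p(J) = 3*J (p(J) = 2*J + J = 3*J)
sqrt(p(152) + O) = sqrt(3*152 + 39614) = sqrt(456 + 39614) = sqrt(40070)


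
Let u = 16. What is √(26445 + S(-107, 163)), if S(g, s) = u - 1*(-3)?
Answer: 4*√1654 ≈ 162.68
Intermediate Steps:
S(g, s) = 19 (S(g, s) = 16 - 1*(-3) = 16 + 3 = 19)
√(26445 + S(-107, 163)) = √(26445 + 19) = √26464 = 4*√1654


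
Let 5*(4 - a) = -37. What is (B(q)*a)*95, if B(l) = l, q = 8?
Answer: 8664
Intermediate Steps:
a = 57/5 (a = 4 - ⅕*(-37) = 4 + 37/5 = 57/5 ≈ 11.400)
(B(q)*a)*95 = (8*(57/5))*95 = (456/5)*95 = 8664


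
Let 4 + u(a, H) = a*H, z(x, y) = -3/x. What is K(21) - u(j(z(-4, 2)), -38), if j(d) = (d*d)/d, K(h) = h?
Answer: 107/2 ≈ 53.500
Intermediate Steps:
j(d) = d (j(d) = d**2/d = d)
u(a, H) = -4 + H*a (u(a, H) = -4 + a*H = -4 + H*a)
K(21) - u(j(z(-4, 2)), -38) = 21 - (-4 - (-114)/(-4)) = 21 - (-4 - (-114)*(-1)/4) = 21 - (-4 - 38*3/4) = 21 - (-4 - 57/2) = 21 - 1*(-65/2) = 21 + 65/2 = 107/2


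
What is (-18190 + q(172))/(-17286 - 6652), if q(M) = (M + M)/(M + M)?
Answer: 18189/23938 ≈ 0.75984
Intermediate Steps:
q(M) = 1 (q(M) = (2*M)/((2*M)) = (2*M)*(1/(2*M)) = 1)
(-18190 + q(172))/(-17286 - 6652) = (-18190 + 1)/(-17286 - 6652) = -18189/(-23938) = -18189*(-1/23938) = 18189/23938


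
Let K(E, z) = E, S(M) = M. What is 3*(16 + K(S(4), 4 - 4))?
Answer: 60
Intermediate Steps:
3*(16 + K(S(4), 4 - 4)) = 3*(16 + 4) = 3*20 = 60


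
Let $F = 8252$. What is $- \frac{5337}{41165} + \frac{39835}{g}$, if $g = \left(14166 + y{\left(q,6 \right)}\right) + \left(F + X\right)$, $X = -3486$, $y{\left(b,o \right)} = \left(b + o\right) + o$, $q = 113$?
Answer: $\frac{1538100566}{784481405} \approx 1.9607$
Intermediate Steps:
$y{\left(b,o \right)} = b + 2 o$
$g = 19057$ ($g = \left(14166 + \left(113 + 2 \cdot 6\right)\right) + \left(8252 - 3486\right) = \left(14166 + \left(113 + 12\right)\right) + 4766 = \left(14166 + 125\right) + 4766 = 14291 + 4766 = 19057$)
$- \frac{5337}{41165} + \frac{39835}{g} = - \frac{5337}{41165} + \frac{39835}{19057} = \frac{1538100566}{784481405}$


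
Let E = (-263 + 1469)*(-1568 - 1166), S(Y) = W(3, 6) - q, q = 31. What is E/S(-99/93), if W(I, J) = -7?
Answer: 1648602/19 ≈ 86769.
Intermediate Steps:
S(Y) = -38 (S(Y) = -7 - 1*31 = -7 - 31 = -38)
E = -3297204 (E = 1206*(-2734) = -3297204)
E/S(-99/93) = -3297204/(-38) = -3297204*(-1/38) = 1648602/19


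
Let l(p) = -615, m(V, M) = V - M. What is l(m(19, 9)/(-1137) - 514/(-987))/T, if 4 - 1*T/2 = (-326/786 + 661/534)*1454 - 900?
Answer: 21510855/20478542 ≈ 1.0504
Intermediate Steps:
T = -20478542/34977 (T = 8 - 2*((-326/786 + 661/534)*1454 - 900) = 8 - 2*((-326*1/786 + 661*(1/534))*1454 - 900) = 8 - 2*((-163/393 + 661/534)*1454 - 900) = 8 - 2*((57577/69954)*1454 - 900) = 8 - 2*(41858479/34977 - 900) = 8 - 2*10379179/34977 = 8 - 20758358/34977 = -20478542/34977 ≈ -585.49)
l(m(19, 9)/(-1137) - 514/(-987))/T = -615/(-20478542/34977) = -615*(-34977/20478542) = 21510855/20478542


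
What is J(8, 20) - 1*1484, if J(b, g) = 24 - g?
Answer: -1480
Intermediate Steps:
J(8, 20) - 1*1484 = (24 - 1*20) - 1*1484 = (24 - 20) - 1484 = 4 - 1484 = -1480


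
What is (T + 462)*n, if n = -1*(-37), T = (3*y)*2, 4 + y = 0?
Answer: 16206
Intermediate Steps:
y = -4 (y = -4 + 0 = -4)
T = -24 (T = (3*(-4))*2 = -12*2 = -24)
n = 37
(T + 462)*n = (-24 + 462)*37 = 438*37 = 16206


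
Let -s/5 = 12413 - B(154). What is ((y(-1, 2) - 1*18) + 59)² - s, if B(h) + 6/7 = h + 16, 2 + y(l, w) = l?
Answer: 438643/7 ≈ 62663.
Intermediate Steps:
y(l, w) = -2 + l
B(h) = 106/7 + h (B(h) = -6/7 + (h + 16) = -6/7 + (16 + h) = 106/7 + h)
s = -428535/7 (s = -5*(12413 - (106/7 + 154)) = -5*(12413 - 1*1184/7) = -5*(12413 - 1184/7) = -5*85707/7 = -428535/7 ≈ -61219.)
((y(-1, 2) - 1*18) + 59)² - s = (((-2 - 1) - 1*18) + 59)² - 1*(-428535/7) = ((-3 - 18) + 59)² + 428535/7 = (-21 + 59)² + 428535/7 = 38² + 428535/7 = 1444 + 428535/7 = 438643/7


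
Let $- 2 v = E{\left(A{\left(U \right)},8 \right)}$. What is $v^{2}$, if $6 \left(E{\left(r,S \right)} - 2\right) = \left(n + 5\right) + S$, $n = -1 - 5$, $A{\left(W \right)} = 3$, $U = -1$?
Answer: $\frac{361}{144} \approx 2.5069$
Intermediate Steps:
$n = -6$ ($n = -1 - 5 = -6$)
$E{\left(r,S \right)} = \frac{11}{6} + \frac{S}{6}$ ($E{\left(r,S \right)} = 2 + \frac{\left(-6 + 5\right) + S}{6} = 2 + \frac{-1 + S}{6} = 2 + \left(- \frac{1}{6} + \frac{S}{6}\right) = \frac{11}{6} + \frac{S}{6}$)
$v = - \frac{19}{12}$ ($v = - \frac{\frac{11}{6} + \frac{1}{6} \cdot 8}{2} = - \frac{\frac{11}{6} + \frac{4}{3}}{2} = \left(- \frac{1}{2}\right) \frac{19}{6} = - \frac{19}{12} \approx -1.5833$)
$v^{2} = \left(- \frac{19}{12}\right)^{2} = \frac{361}{144}$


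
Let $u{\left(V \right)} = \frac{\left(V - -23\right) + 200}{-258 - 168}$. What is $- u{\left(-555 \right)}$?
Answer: $- \frac{166}{213} \approx -0.77934$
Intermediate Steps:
$u{\left(V \right)} = - \frac{223}{426} - \frac{V}{426}$ ($u{\left(V \right)} = \frac{\left(V + 23\right) + 200}{-426} = \left(\left(23 + V\right) + 200\right) \left(- \frac{1}{426}\right) = \left(223 + V\right) \left(- \frac{1}{426}\right) = - \frac{223}{426} - \frac{V}{426}$)
$- u{\left(-555 \right)} = - (- \frac{223}{426} - - \frac{185}{142}) = - (- \frac{223}{426} + \frac{185}{142}) = \left(-1\right) \frac{166}{213} = - \frac{166}{213}$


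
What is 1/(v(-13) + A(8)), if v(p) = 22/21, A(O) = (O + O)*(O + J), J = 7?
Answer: 21/5062 ≈ 0.0041486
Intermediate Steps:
A(O) = 2*O*(7 + O) (A(O) = (O + O)*(O + 7) = (2*O)*(7 + O) = 2*O*(7 + O))
v(p) = 22/21 (v(p) = 22*(1/21) = 22/21)
1/(v(-13) + A(8)) = 1/(22/21 + 2*8*(7 + 8)) = 1/(22/21 + 2*8*15) = 1/(22/21 + 240) = 1/(5062/21) = 21/5062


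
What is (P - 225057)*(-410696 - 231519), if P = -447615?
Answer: 432000048480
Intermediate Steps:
(P - 225057)*(-410696 - 231519) = (-447615 - 225057)*(-410696 - 231519) = -672672*(-642215) = 432000048480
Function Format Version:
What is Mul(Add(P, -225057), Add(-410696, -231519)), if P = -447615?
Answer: 432000048480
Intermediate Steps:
Mul(Add(P, -225057), Add(-410696, -231519)) = Mul(Add(-447615, -225057), Add(-410696, -231519)) = Mul(-672672, -642215) = 432000048480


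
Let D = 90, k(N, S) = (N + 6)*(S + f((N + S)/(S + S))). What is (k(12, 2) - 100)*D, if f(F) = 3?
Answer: -900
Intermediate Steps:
k(N, S) = (3 + S)*(6 + N) (k(N, S) = (N + 6)*(S + 3) = (6 + N)*(3 + S) = (3 + S)*(6 + N))
(k(12, 2) - 100)*D = ((18 + 3*12 + 6*2 + 12*2) - 100)*90 = ((18 + 36 + 12 + 24) - 100)*90 = (90 - 100)*90 = -10*90 = -900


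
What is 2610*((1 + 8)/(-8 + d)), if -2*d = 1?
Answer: -46980/17 ≈ -2763.5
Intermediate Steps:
d = -½ (d = -½*1 = -½ ≈ -0.50000)
2610*((1 + 8)/(-8 + d)) = 2610*((1 + 8)/(-8 - ½)) = 2610*(9/(-17/2)) = 2610*(9*(-2/17)) = 2610*(-18/17) = -46980/17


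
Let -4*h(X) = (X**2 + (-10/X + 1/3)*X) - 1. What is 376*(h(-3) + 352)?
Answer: 132634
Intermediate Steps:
h(X) = 1/4 - X**2/4 - X*(1/3 - 10/X)/4 (h(X) = -((X**2 + (-10/X + 1/3)*X) - 1)/4 = -((X**2 + (1/3 - 10/X)*X) - 1)/4 = -((X**2 + X*(1/3 - 10/X)) - 1)/4 = -(-1 + X**2 + X*(1/3 - 10/X))/4 = 1/4 - X**2/4 - X*(1/3 - 10/X)/4)
376*(h(-3) + 352) = 376*((11/4 - 1/4*(-3)**2 - 1/12*(-3)) + 352) = 376*((11/4 - 1/4*9 + 1/4) + 352) = 376*((11/4 - 9/4 + 1/4) + 352) = 376*(3/4 + 352) = 376*(1411/4) = 132634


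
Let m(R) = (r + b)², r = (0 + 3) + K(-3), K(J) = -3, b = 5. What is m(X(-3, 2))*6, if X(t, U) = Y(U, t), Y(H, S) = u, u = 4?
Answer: 150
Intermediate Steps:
Y(H, S) = 4
X(t, U) = 4
r = 0 (r = (0 + 3) - 3 = 3 - 3 = 0)
m(R) = 25 (m(R) = (0 + 5)² = 5² = 25)
m(X(-3, 2))*6 = 25*6 = 150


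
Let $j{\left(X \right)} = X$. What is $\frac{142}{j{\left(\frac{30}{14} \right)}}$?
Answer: $\frac{994}{15} \approx 66.267$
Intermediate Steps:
$\frac{142}{j{\left(\frac{30}{14} \right)}} = \frac{142}{30 \cdot \frac{1}{14}} = \frac{142}{\frac{15}{7}} = 142 \cdot \frac{7}{15} = \frac{994}{15}$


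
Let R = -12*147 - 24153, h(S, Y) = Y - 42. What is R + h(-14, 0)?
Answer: -25959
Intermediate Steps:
h(S, Y) = -42 + Y
R = -25917 (R = -1764 - 24153 = -25917)
R + h(-14, 0) = -25917 + (-42 + 0) = -25917 - 42 = -25959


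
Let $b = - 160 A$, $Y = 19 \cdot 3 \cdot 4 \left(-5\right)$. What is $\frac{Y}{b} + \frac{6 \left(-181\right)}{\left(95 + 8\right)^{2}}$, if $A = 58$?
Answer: $\frac{100809}{4922576} \approx 0.020479$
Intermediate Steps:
$Y = -1140$ ($Y = 57 \cdot 4 \left(-5\right) = 228 \left(-5\right) = -1140$)
$b = -9280$ ($b = \left(-160\right) 58 = -9280$)
$\frac{Y}{b} + \frac{6 \left(-181\right)}{\left(95 + 8\right)^{2}} = - \frac{1140}{-9280} + \frac{6 \left(-181\right)}{\left(95 + 8\right)^{2}} = \left(-1140\right) \left(- \frac{1}{9280}\right) - \frac{1086}{103^{2}} = \frac{57}{464} - \frac{1086}{10609} = \frac{100809}{4922576}$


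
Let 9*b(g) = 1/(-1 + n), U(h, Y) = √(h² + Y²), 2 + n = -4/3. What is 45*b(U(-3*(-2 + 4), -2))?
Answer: -15/13 ≈ -1.1538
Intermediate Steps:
n = -10/3 (n = -2 - 4/3 = -10/3 ≈ -3.3333)
U(h, Y) = √(Y² + h²)
b(g) = -1/39 (b(g) = 1/(9*(-1 - 10/3)) = 1/(9*(-13/3)) = (⅑)*(-3/13) = -1/39)
45*b(U(-3*(-2 + 4), -2)) = 45*(-1/39) = -15/13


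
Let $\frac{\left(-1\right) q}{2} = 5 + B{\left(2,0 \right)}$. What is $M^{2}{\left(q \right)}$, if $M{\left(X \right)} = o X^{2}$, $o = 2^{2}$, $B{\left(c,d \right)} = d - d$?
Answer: $160000$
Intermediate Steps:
$B{\left(c,d \right)} = 0$
$o = 4$
$q = -10$ ($q = - 2 \left(5 + 0\right) = \left(-2\right) 5 = -10$)
$M{\left(X \right)} = 4 X^{2}$
$M^{2}{\left(q \right)} = \left(4 \left(-10\right)^{2}\right)^{2} = \left(4 \cdot 100\right)^{2} = 400^{2} = 160000$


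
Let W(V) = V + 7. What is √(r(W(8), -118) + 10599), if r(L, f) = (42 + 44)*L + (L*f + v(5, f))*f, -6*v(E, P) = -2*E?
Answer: √1984971/3 ≈ 469.63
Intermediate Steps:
v(E, P) = E/3 (v(E, P) = -(-1)*E/3 = E/3)
W(V) = 7 + V
r(L, f) = 86*L + f*(5/3 + L*f) (r(L, f) = (42 + 44)*L + (L*f + (⅓)*5)*f = 86*L + (L*f + 5/3)*f = 86*L + (5/3 + L*f)*f = 86*L + f*(5/3 + L*f))
√(r(W(8), -118) + 10599) = √((86*(7 + 8) + (5/3)*(-118) + (7 + 8)*(-118)²) + 10599) = √((86*15 - 590/3 + 15*13924) + 10599) = √((1290 - 590/3 + 208860) + 10599) = √(629860/3 + 10599) = √(661657/3) = √1984971/3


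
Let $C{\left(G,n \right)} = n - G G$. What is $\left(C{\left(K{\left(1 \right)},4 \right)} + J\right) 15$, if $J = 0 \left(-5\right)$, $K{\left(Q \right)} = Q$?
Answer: $45$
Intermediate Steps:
$J = 0$
$C{\left(G,n \right)} = n - G^{2}$
$\left(C{\left(K{\left(1 \right)},4 \right)} + J\right) 15 = \left(\left(4 - 1^{2}\right) + 0\right) 15 = \left(\left(4 - 1\right) + 0\right) 15 = \left(3 + 0\right) 15 = 3 \cdot 15 = 45$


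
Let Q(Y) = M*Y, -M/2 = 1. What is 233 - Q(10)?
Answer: 253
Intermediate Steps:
M = -2 (M = -2*1 = -2)
Q(Y) = -2*Y
233 - Q(10) = 233 - (-2)*10 = 233 - 1*(-20) = 233 + 20 = 253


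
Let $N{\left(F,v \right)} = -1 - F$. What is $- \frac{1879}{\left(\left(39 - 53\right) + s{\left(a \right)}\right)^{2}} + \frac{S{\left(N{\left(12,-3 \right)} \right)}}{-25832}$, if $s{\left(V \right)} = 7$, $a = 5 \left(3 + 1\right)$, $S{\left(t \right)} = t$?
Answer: $- \frac{48537691}{1265768} \approx -38.346$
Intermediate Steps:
$a = 20$ ($a = 5 \cdot 4 = 20$)
$- \frac{1879}{\left(\left(39 - 53\right) + s{\left(a \right)}\right)^{2}} + \frac{S{\left(N{\left(12,-3 \right)} \right)}}{-25832} = - \frac{1879}{\left(\left(39 - 53\right) + 7\right)^{2}} + \frac{-1 - 12}{-25832} = - \frac{1879}{\left(-14 + 7\right)^{2}} + \left(-1 - 12\right) \left(- \frac{1}{25832}\right) = - \frac{1879}{\left(-7\right)^{2}} - - \frac{13}{25832} = - \frac{1879}{49} + \frac{13}{25832} = - \frac{48537691}{1265768}$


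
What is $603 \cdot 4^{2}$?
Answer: $9648$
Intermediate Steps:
$603 \cdot 4^{2} = 603 \cdot 16 = 9648$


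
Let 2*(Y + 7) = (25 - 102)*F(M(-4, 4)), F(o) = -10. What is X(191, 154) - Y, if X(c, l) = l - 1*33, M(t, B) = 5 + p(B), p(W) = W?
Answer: -257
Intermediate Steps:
M(t, B) = 5 + B
X(c, l) = -33 + l (X(c, l) = l - 33 = -33 + l)
Y = 378 (Y = -7 + ((25 - 102)*(-10))/2 = -7 + (-77*(-10))/2 = -7 + (1/2)*770 = -7 + 385 = 378)
X(191, 154) - Y = (-33 + 154) - 1*378 = 121 - 378 = -257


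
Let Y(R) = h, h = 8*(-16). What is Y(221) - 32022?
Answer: -32150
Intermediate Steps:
h = -128
Y(R) = -128
Y(221) - 32022 = -128 - 32022 = -32150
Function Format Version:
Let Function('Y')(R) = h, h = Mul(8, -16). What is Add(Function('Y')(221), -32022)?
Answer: -32150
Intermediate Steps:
h = -128
Function('Y')(R) = -128
Add(Function('Y')(221), -32022) = Add(-128, -32022) = -32150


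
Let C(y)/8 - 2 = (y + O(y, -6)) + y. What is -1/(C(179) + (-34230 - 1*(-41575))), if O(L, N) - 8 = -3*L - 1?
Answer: -1/5985 ≈ -0.00016708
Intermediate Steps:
O(L, N) = 7 - 3*L (O(L, N) = 8 + (-3*L - 1) = 8 + (-1 - 3*L) = 7 - 3*L)
C(y) = 72 - 8*y (C(y) = 16 + 8*((y + (7 - 3*y)) + y) = 16 + 8*((7 - 2*y) + y) = 16 + 8*(7 - y) = 16 + (56 - 8*y) = 72 - 8*y)
-1/(C(179) + (-34230 - 1*(-41575))) = -1/((72 - 8*179) + (-34230 - 1*(-41575))) = -1/((72 - 1432) + (-34230 + 41575)) = -1/(-1360 + 7345) = -1/5985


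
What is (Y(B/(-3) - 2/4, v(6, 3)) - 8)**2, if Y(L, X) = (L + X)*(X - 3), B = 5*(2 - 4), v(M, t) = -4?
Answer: 1/36 ≈ 0.027778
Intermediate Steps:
B = -10 (B = 5*(-2) = -10)
Y(L, X) = (-3 + X)*(L + X) (Y(L, X) = (L + X)*(-3 + X) = (-3 + X)*(L + X))
(Y(B/(-3) - 2/4, v(6, 3)) - 8)**2 = (((-4)**2 - 3*(-10/(-3) - 2/4) - 3*(-4) + (-10/(-3) - 2/4)*(-4)) - 8)**2 = ((16 - 3*(-10*(-1/3) - 2*1/4) + 12 + (-10*(-1/3) - 2*1/4)*(-4)) - 8)**2 = ((16 - 3*(10/3 - 1/2) + 12 + (10/3 - 1/2)*(-4)) - 8)**2 = ((16 - 3*17/6 + 12 + (17/6)*(-4)) - 8)**2 = ((16 - 17/2 + 12 - 34/3) - 8)**2 = (49/6 - 8)**2 = (1/6)**2 = 1/36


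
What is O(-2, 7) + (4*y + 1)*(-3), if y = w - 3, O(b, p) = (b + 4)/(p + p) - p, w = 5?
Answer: -237/7 ≈ -33.857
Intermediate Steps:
O(b, p) = -p + (4 + b)/(2*p) (O(b, p) = (4 + b)/((2*p)) - p = (4 + b)*(1/(2*p)) - p = (4 + b)/(2*p) - p = -p + (4 + b)/(2*p))
y = 2 (y = 5 - 3 = 2)
O(-2, 7) + (4*y + 1)*(-3) = (2 + (½)*(-2) - 1*7²)/7 + (4*2 + 1)*(-3) = (2 - 1 - 1*49)/7 + (8 + 1)*(-3) = (2 - 1 - 49)/7 + 9*(-3) = (⅐)*(-48) - 27 = -48/7 - 27 = -237/7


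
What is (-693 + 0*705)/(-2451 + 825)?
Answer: 231/542 ≈ 0.42620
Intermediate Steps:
(-693 + 0*705)/(-2451 + 825) = (-693 + 0)/(-1626) = -693*(-1/1626) = 231/542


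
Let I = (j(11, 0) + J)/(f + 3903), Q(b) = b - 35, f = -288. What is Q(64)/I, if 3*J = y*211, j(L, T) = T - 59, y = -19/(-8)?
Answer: 2516040/2593 ≈ 970.32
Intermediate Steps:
Q(b) = -35 + b
y = 19/8 (y = -19*(-1/8) = 19/8 ≈ 2.3750)
j(L, T) = -59 + T
J = 4009/24 (J = ((19/8)*211)/3 = (1/3)*(4009/8) = 4009/24 ≈ 167.04)
I = 2593/86760 (I = ((-59 + 0) + 4009/24)/(-288 + 3903) = (-59 + 4009/24)/3615 = (2593/24)*(1/3615) = 2593/86760 ≈ 0.029887)
Q(64)/I = (-35 + 64)/(2593/86760) = 29*(86760/2593) = 2516040/2593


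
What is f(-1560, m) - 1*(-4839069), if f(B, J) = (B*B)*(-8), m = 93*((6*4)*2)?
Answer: -14629731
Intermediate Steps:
m = 4464 (m = 93*(24*2) = 93*48 = 4464)
f(B, J) = -8*B**2 (f(B, J) = B**2*(-8) = -8*B**2)
f(-1560, m) - 1*(-4839069) = -8*(-1560)**2 - 1*(-4839069) = -8*2433600 + 4839069 = -19468800 + 4839069 = -14629731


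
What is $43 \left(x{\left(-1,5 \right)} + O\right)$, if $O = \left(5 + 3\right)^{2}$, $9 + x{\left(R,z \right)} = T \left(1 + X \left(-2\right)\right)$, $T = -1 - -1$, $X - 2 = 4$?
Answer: $2365$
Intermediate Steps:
$X = 6$ ($X = 2 + 4 = 6$)
$T = 0$ ($T = -1 + 1 = 0$)
$x{\left(R,z \right)} = -9$ ($x{\left(R,z \right)} = -9 + 0 \left(1 + 6 \left(-2\right)\right) = -9 + 0 \left(1 - 12\right) = -9 + 0 \left(-11\right) = -9 + 0 = -9$)
$O = 64$ ($O = 8^{2} = 64$)
$43 \left(x{\left(-1,5 \right)} + O\right) = 43 \left(-9 + 64\right) = 43 \cdot 55 = 2365$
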